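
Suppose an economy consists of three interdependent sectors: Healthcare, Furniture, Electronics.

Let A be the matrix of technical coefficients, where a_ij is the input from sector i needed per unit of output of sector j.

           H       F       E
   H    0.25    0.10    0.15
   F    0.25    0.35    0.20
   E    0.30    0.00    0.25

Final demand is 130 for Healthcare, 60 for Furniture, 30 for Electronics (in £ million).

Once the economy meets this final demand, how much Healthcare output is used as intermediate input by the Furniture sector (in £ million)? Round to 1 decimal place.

I − A =
  [   0.75    -0.10    -0.15]
  [  -0.25     0.65    -0.20]
  [  -0.30     0.00     0.75]
Cofactors of I−A, C_ij = (−1)^(i+j)·(minor ij) (rows/columns in the sector order above):
  C_11 = (0.65)(0.75) − (-0.20)(0.00) = 0.4875
  C_12 = −[(-0.25)(0.75) − (-0.20)(-0.30)] = 0.2475
  C_13 = (-0.25)(0.00) − (0.65)(-0.30) = 0.1950
  C_21 = −[(-0.10)(0.75) − (-0.15)(0.00)] = 0.0750
  C_22 = (0.75)(0.75) − (-0.15)(-0.30) = 0.5175
  C_23 = −[(0.75)(0.00) − (-0.10)(-0.30)] = 0.0300
  C_31 = (-0.10)(-0.20) − (-0.15)(0.65) = 0.1175
  C_32 = −[(0.75)(-0.20) − (-0.15)(-0.25)] = 0.1875
  C_33 = (0.75)(0.65) − (-0.10)(-0.25) = 0.4625
det(I−A) = Σ_j (I−A)_1j·C_1j = (0.75)(0.4875) + (-0.10)(0.2475) + (-0.15)(0.1950) = 0.311625
adj(I−A) = Cᵀ =
  [ 0.4875   0.0750   0.1175]
  [ 0.2475   0.5175   0.1875]
  [ 0.1950   0.0300   0.4625]
(I − A)⁻¹ = adj(I−A) / det(I−A) ≈
  [   1.5644     0.2407     0.3771]
  [   0.7942     1.6606     0.6017]
  [   0.6258     0.0963     1.4842]
First solve x = (I − A)⁻¹ d = adj(I−A)·d / det(I−A); in particular x_F = (0.2475·130 + 0.5175·60 + 0.1875·30) / 0.311625 = 68.85 / 0.311625 ≈ 220.939.
Intermediate flow from H to F: z_HF = a_HF · x_F = 0.10 × 68.85 / 0.311625 = 6.885 / 0.311625 ≈ 22.1.

z_HF = 22.1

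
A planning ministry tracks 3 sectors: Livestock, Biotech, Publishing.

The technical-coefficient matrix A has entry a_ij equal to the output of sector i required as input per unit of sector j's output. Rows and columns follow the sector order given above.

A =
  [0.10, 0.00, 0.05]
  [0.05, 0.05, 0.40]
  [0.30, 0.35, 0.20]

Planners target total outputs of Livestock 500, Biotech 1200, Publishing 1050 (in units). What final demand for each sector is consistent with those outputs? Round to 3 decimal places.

d_1 = 397.500, d_2 = 695.000, d_3 = 270.000

I − A =
  [   0.90     0.00    -0.05]
  [  -0.05     0.95    -0.40]
  [  -0.30    -0.35     0.80]
d = (I − A) x:
  d_1 = (+0.90)·500 + (+0.00)·1200 + (-0.05)·1050 = 397.500
  d_2 = (-0.05)·500 + (+0.95)·1200 + (-0.40)·1050 = 695.000
  d_3 = (-0.30)·500 + (-0.35)·1200 + (+0.80)·1050 = 270.000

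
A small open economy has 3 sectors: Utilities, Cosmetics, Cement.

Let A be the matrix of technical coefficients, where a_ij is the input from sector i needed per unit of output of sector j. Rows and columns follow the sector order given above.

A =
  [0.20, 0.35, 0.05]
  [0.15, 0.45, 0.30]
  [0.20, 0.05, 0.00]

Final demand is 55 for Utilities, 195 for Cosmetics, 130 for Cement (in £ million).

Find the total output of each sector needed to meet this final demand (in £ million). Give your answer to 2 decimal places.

x_1 = 330.98, x_2 = 567.30, x_3 = 224.56

I − A =
  [   0.80    -0.35    -0.05]
  [  -0.15     0.55    -0.30]
  [  -0.20    -0.05     1.00]
Cofactors of I−A, C_ij = (−1)^(i+j)·(minor ij) (rows/columns in the sector order above):
  C_11 = (0.55)(1.00) − (-0.30)(-0.05) = 0.5350
  C_12 = −[(-0.15)(1.00) − (-0.30)(-0.20)] = 0.2100
  C_13 = (-0.15)(-0.05) − (0.55)(-0.20) = 0.1175
  C_21 = −[(-0.35)(1.00) − (-0.05)(-0.05)] = 0.3525
  C_22 = (0.80)(1.00) − (-0.05)(-0.20) = 0.7900
  C_23 = −[(0.80)(-0.05) − (-0.35)(-0.20)] = 0.1100
  C_31 = (-0.35)(-0.30) − (-0.05)(0.55) = 0.1325
  C_32 = −[(0.80)(-0.30) − (-0.05)(-0.15)] = 0.2475
  C_33 = (0.80)(0.55) − (-0.35)(-0.15) = 0.3875
det(I−A) = Σ_j (I−A)_1j·C_1j = (0.80)(0.5350) + (-0.35)(0.2100) + (-0.05)(0.1175) = 0.348625
adj(I−A) = Cᵀ =
  [ 0.5350   0.3525   0.1325]
  [ 0.2100   0.7900   0.2475]
  [ 0.1175   0.1100   0.3875]
(I − A)⁻¹ = adj(I−A) / det(I−A) ≈
  [   1.5346     1.0111     0.3801]
  [   0.6024     2.2660     0.7099]
  [   0.3370     0.3155     1.1115]
x = (I − A)⁻¹ d = adj(I−A)·d / det(I−A), with det(I−A) = 0.348625:
  x_1 = (0.5350·55 + 0.3525·195 + 0.1325·130) / 0.348625 = 115.3875 / 0.348625 ≈ 330.98
  x_2 = (0.2100·55 + 0.7900·195 + 0.2475·130) / 0.348625 = 197.775 / 0.348625 ≈ 567.30
  x_3 = (0.1175·55 + 0.1100·195 + 0.3875·130) / 0.348625 = 78.2875 / 0.348625 ≈ 224.56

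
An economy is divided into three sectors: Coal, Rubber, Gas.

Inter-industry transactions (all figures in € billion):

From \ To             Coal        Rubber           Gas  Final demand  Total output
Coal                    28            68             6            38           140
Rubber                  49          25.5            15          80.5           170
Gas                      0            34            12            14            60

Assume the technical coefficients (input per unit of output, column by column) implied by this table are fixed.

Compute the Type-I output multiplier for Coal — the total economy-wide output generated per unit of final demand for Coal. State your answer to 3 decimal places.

m_C = 2.545

Technical coefficients a_ij = z_ij / X_j:
  a_CC = 28/140 = 0.20, a_RC = 49/140 = 0.35, a_GC = 0/140 = 0.00
  a_CR = 68/170 = 0.40, a_RR = 25.5/170 = 0.15, a_GR = 34/170 = 0.20
  a_CG = 6/60 = 0.10, a_RG = 15/60 = 0.25, a_GG = 12/60 = 0.20
I − A =
  [   0.80    -0.40    -0.10]
  [  -0.35     0.85    -0.25]
  [   0.00    -0.20     0.80]
Cofactors of I−A, C_ij = (−1)^(i+j)·(minor ij) (rows/columns in the sector order above):
  C_11 = (0.85)(0.80) − (-0.25)(-0.20) = 0.6300
  C_12 = −[(-0.35)(0.80) − (-0.25)(0.00)] = 0.2800
  C_13 = (-0.35)(-0.20) − (0.85)(0.00) = 0.0700
  C_21 = −[(-0.40)(0.80) − (-0.10)(-0.20)] = 0.3400
  C_22 = (0.80)(0.80) − (-0.10)(0.00) = 0.6400
  C_23 = −[(0.80)(-0.20) − (-0.40)(0.00)] = 0.1600
  C_31 = (-0.40)(-0.25) − (-0.10)(0.85) = 0.1850
  C_32 = −[(0.80)(-0.25) − (-0.10)(-0.35)] = 0.2350
  C_33 = (0.80)(0.85) − (-0.40)(-0.35) = 0.5400
det(I−A) = Σ_j (I−A)_1j·C_1j = (0.80)(0.6300) + (-0.40)(0.2800) + (-0.10)(0.0700) = 0.3850
adj(I−A) = Cᵀ =
  [ 0.6300   0.3400   0.1850]
  [ 0.2800   0.6400   0.2350]
  [ 0.0700   0.1600   0.5400]
(I − A)⁻¹ = adj(I−A) / det(I−A) ≈
  [   1.6364     0.8831     0.4805]
  [   0.7273     1.6623     0.6104]
  [   0.1818     0.4156     1.4026]
The output multiplier for sector j is the column-j sum of the Leontief inverse (I − A)⁻¹ = adj(I−A) / det(I−A).
Column C of adj(I−A): (0.6300, 0.2800, 0.0700); det(I−A) = 0.3850.
m_C = (0.6300 + 0.2800 + 0.0700) / 0.3850 = 0.98 / 0.3850 ≈ 2.545.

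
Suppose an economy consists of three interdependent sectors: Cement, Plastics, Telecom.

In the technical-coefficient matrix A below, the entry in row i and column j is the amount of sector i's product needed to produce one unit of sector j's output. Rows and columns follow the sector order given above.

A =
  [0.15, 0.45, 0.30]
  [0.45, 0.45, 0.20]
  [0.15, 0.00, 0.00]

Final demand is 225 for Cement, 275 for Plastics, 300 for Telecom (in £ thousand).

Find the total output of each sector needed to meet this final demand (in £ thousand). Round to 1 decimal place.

I − A =
  [   0.85    -0.45    -0.30]
  [  -0.45     0.55    -0.20]
  [  -0.15     0.00     1.00]
Cofactors of I−A, C_ij = (−1)^(i+j)·(minor ij) (rows/columns in the sector order above):
  C_11 = (0.55)(1.00) − (-0.20)(0.00) = 0.5500
  C_12 = −[(-0.45)(1.00) − (-0.20)(-0.15)] = 0.4800
  C_13 = (-0.45)(0.00) − (0.55)(-0.15) = 0.0825
  C_21 = −[(-0.45)(1.00) − (-0.30)(0.00)] = 0.4500
  C_22 = (0.85)(1.00) − (-0.30)(-0.15) = 0.8050
  C_23 = −[(0.85)(0.00) − (-0.45)(-0.15)] = 0.0675
  C_31 = (-0.45)(-0.20) − (-0.30)(0.55) = 0.2550
  C_32 = −[(0.85)(-0.20) − (-0.30)(-0.45)] = 0.3050
  C_33 = (0.85)(0.55) − (-0.45)(-0.45) = 0.2650
det(I−A) = Σ_j (I−A)_1j·C_1j = (0.85)(0.5500) + (-0.45)(0.4800) + (-0.30)(0.0825) = 0.22675
adj(I−A) = Cᵀ =
  [ 0.5500   0.4500   0.2550]
  [ 0.4800   0.8050   0.3050]
  [ 0.0825   0.0675   0.2650]
(I − A)⁻¹ = adj(I−A) / det(I−A) ≈
  [   2.4256     1.9846     1.1246]
  [   2.1169     3.5502     1.3451]
  [   0.3638     0.2977     1.1687]
x = (I − A)⁻¹ d = adj(I−A)·d / det(I−A), with det(I−A) = 0.22675:
  x_1 = (0.5500·225 + 0.4500·275 + 0.2550·300) / 0.22675 = 324.00 / 0.22675 ≈ 1428.9
  x_2 = (0.4800·225 + 0.8050·275 + 0.3050·300) / 0.22675 = 420.875 / 0.22675 ≈ 1856.1
  x_3 = (0.0825·225 + 0.0675·275 + 0.2650·300) / 0.22675 = 116.625 / 0.22675 ≈ 514.3

x_1 = 1428.9, x_2 = 1856.1, x_3 = 514.3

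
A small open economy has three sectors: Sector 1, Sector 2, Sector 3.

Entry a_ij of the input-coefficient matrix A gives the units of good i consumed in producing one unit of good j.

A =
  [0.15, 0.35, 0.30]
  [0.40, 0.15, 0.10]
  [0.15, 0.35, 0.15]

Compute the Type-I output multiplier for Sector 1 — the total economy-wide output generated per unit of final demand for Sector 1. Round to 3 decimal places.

m_1 = 3.449

I − A =
  [   0.85    -0.35    -0.30]
  [  -0.40     0.85    -0.10]
  [  -0.15    -0.35     0.85]
Cofactors of I−A, C_ij = (−1)^(i+j)·(minor ij) (rows/columns in the sector order above):
  C_11 = (0.85)(0.85) − (-0.10)(-0.35) = 0.6875
  C_12 = −[(-0.40)(0.85) − (-0.10)(-0.15)] = 0.3550
  C_13 = (-0.40)(-0.35) − (0.85)(-0.15) = 0.2675
  C_21 = −[(-0.35)(0.85) − (-0.30)(-0.35)] = 0.4025
  C_22 = (0.85)(0.85) − (-0.30)(-0.15) = 0.6775
  C_23 = −[(0.85)(-0.35) − (-0.35)(-0.15)] = 0.3500
  C_31 = (-0.35)(-0.10) − (-0.30)(0.85) = 0.2900
  C_32 = −[(0.85)(-0.10) − (-0.30)(-0.40)] = 0.2050
  C_33 = (0.85)(0.85) − (-0.35)(-0.40) = 0.5825
det(I−A) = Σ_j (I−A)_1j·C_1j = (0.85)(0.6875) + (-0.35)(0.3550) + (-0.30)(0.2675) = 0.379875
adj(I−A) = Cᵀ =
  [ 0.6875   0.4025   0.2900]
  [ 0.3550   0.6775   0.2050]
  [ 0.2675   0.3500   0.5825]
(I − A)⁻¹ = adj(I−A) / det(I−A) ≈
  [   1.8098     1.0596     0.7634]
  [   0.9345     1.7835     0.5397]
  [   0.7042     0.9214     1.5334]
The output multiplier for sector j is the column-j sum of the Leontief inverse (I − A)⁻¹ = adj(I−A) / det(I−A).
Column 1 of adj(I−A): (0.6875, 0.3550, 0.2675); det(I−A) = 0.379875.
m_1 = (0.6875 + 0.3550 + 0.2675) / 0.379875 = 1.31 / 0.379875 ≈ 3.449.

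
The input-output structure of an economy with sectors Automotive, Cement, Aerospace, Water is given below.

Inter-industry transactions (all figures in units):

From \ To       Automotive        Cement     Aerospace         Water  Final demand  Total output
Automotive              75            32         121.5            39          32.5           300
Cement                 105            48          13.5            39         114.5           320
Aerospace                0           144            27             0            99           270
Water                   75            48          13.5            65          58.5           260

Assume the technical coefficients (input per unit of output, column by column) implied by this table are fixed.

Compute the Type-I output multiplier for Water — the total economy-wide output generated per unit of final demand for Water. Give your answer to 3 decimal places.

m_4 = 3.015

Technical coefficients a_ij = z_ij / X_j:
  a_11 = 75/300 = 0.25, a_21 = 105/300 = 0.35, a_31 = 0/300 = 0.00, a_41 = 75/300 = 0.25
  a_12 = 32/320 = 0.10, a_22 = 48/320 = 0.15, a_32 = 144/320 = 0.45, a_42 = 48/320 = 0.15
  a_13 = 121.5/270 = 0.45, a_23 = 13.5/270 = 0.05, a_33 = 27/270 = 0.10, a_43 = 13.5/270 = 0.05
  a_14 = 39/260 = 0.15, a_24 = 39/260 = 0.15, a_34 = 0/260 = 0.00, a_44 = 65/260 = 0.25
I − A =
  [   0.75    -0.10    -0.45    -0.15]
  [  -0.35     0.85    -0.05    -0.15]
  [   0.00    -0.45     0.90     0.00]
  [  -0.25    -0.15    -0.05     0.75]
Compute the cofactors C_ij = (−1)^(i+j)·(3×3 minor ij) of I−A; the adjugate is their transpose:
adj(I−A) = Cᵀ =
  [ 0.53325   0.24300   0.28875   0.15525]
  [ 0.27000   0.47250   0.16950   0.14850]
  [ 0.13500   0.23625   0.39150   0.07425]
  [ 0.24075   0.19125   0.15625   0.45450]
det(I−A) = Σ_j (I−A)_1j·C_1j = (0.75)(0.53325) + (-0.10)(0.27000) + (-0.45)(0.13500) + (-0.15)(0.24075) = 0.276075
(I − A)⁻¹ = adj(I−A) / det(I−A) ≈
  [   1.9315     0.8802     1.0459     0.5623]
  [   0.9780     1.7115     0.6140     0.5379]
  [   0.4890     0.8557     1.4181     0.2689]
  [   0.8720     0.6927     0.5660     1.6463]
The output multiplier for sector j is the column-j sum of the Leontief inverse (I − A)⁻¹ = adj(I−A) / det(I−A).
Column 4 of adj(I−A): (0.15525, 0.14850, 0.07425, 0.45450); det(I−A) = 0.276075.
m_4 = (0.15525 + 0.14850 + 0.07425 + 0.45450) / 0.276075 = 0.8325 / 0.276075 ≈ 3.015.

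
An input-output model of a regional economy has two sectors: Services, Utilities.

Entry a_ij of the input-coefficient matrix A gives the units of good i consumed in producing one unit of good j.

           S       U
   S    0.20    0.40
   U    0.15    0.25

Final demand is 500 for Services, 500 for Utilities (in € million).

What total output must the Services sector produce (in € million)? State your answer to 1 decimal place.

I − A =
  [   0.80    -0.40]
  [  -0.15     0.75]
det(I−A) = (0.80)(0.75) − (-0.40)(-0.15) = 0.5400
adj(I−A) = [[0.75, 0.40], [0.15, 0.80]]
(I − A)⁻¹ = adj(I−A) / det(I−A) ≈
  [   1.3889     0.7407]
  [   0.2778     1.4815]
x = (I − A)⁻¹ d = adj(I−A)·d / det(I−A), with det(I−A) = 0.5400:
  x_S = (0.75·500 + 0.40·500) / 0.5400 = 575.00 / 0.5400 ≈ 1064.8
  x_U = (0.15·500 + 0.80·500) / 0.5400 = 475.00 / 0.5400 ≈ 879.6

x_S = 1064.8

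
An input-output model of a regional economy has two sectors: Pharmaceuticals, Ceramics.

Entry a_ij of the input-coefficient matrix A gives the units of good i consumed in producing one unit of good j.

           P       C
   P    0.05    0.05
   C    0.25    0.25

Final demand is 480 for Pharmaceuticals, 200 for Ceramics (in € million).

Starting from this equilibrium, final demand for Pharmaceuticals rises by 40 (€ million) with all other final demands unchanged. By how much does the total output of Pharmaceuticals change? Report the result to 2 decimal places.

I − A =
  [   0.95    -0.05]
  [  -0.25     0.75]
det(I−A) = (0.95)(0.75) − (-0.05)(-0.25) = 0.7000
adj(I−A) = [[0.75, 0.05], [0.25, 0.95]]
(I − A)⁻¹ = adj(I−A) / det(I−A) ≈
  [   1.0714     0.0714]
  [   0.3571     1.3571]
Δx = (I − A)⁻¹ Δd with Δd having +40 in the Pharmaceuticals component and 0 elsewhere.
So Δx_P = L_PP · (+40), where L_PP = adj(I−A)_PP / det(I−A) = 0.75 / 0.7000.
Δx_P = 0.75 × (+40) / 0.7000 = 30.00 / 0.7000 ≈ 42.86.

Δx_P = 42.86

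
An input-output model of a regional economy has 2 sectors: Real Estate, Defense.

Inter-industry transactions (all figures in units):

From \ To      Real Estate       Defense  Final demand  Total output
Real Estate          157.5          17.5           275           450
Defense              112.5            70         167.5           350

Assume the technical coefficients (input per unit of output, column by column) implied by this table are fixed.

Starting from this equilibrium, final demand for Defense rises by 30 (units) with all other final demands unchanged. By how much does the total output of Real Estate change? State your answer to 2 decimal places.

Δx_R = 2.96

Technical coefficients a_ij = z_ij / X_j:
  a_RR = 157.5/450 = 0.35, a_DR = 112.5/450 = 0.25
  a_RD = 17.5/350 = 0.05, a_DD = 70/350 = 0.20
I − A =
  [   0.65    -0.05]
  [  -0.25     0.80]
det(I−A) = (0.65)(0.80) − (-0.05)(-0.25) = 0.5075
adj(I−A) = [[0.80, 0.05], [0.25, 0.65]]
(I − A)⁻¹ = adj(I−A) / det(I−A) ≈
  [   1.5764     0.0985]
  [   0.4926     1.2808]
Δx = (I − A)⁻¹ Δd with Δd having +30 in the Defense component and 0 elsewhere.
So Δx_R = L_RD · (+30), where L_RD = adj(I−A)_RD / det(I−A) = 0.05 / 0.5075.
Δx_R = 0.05 × (+30) / 0.5075 = 1.50 / 0.5075 ≈ 2.96.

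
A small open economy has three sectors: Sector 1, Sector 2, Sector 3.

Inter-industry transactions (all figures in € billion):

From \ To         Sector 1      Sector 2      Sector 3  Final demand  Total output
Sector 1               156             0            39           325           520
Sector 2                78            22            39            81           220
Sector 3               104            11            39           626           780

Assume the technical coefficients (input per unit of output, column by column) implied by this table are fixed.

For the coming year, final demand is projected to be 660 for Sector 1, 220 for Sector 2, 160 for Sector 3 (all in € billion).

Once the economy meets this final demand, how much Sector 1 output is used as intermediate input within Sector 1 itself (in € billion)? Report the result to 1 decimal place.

z_11 = 291.3

Technical coefficients a_ij = z_ij / X_j:
  a_11 = 156/520 = 0.30, a_21 = 78/520 = 0.15, a_31 = 104/520 = 0.20
  a_12 = 0/220 = 0.00, a_22 = 22/220 = 0.10, a_32 = 11/220 = 0.05
  a_13 = 39/780 = 0.05, a_23 = 39/780 = 0.05, a_33 = 39/780 = 0.05
I − A =
  [   0.70     0.00    -0.05]
  [  -0.15     0.90    -0.05]
  [  -0.20    -0.05     0.95]
Cofactors of I−A, C_ij = (−1)^(i+j)·(minor ij) (rows/columns in the sector order above):
  C_11 = (0.90)(0.95) − (-0.05)(-0.05) = 0.8525
  C_12 = −[(-0.15)(0.95) − (-0.05)(-0.20)] = 0.1525
  C_13 = (-0.15)(-0.05) − (0.90)(-0.20) = 0.1875
  C_21 = −[(0.00)(0.95) − (-0.05)(-0.05)] = 0.0025
  C_22 = (0.70)(0.95) − (-0.05)(-0.20) = 0.6550
  C_23 = −[(0.70)(-0.05) − (0.00)(-0.20)] = 0.0350
  C_31 = (0.00)(-0.05) − (-0.05)(0.90) = 0.0450
  C_32 = −[(0.70)(-0.05) − (-0.05)(-0.15)] = 0.0425
  C_33 = (0.70)(0.90) − (0.00)(-0.15) = 0.6300
det(I−A) = Σ_j (I−A)_1j·C_1j = (0.70)(0.8525) + (0.00)(0.1525) + (-0.05)(0.1875) = 0.587375
adj(I−A) = Cᵀ =
  [ 0.8525   0.0025   0.0450]
  [ 0.1525   0.6550   0.0425]
  [ 0.1875   0.0350   0.6300]
(I − A)⁻¹ = adj(I−A) / det(I−A) ≈
  [   1.4514     0.0043     0.0766]
  [   0.2596     1.1151     0.0724]
  [   0.3192     0.0596     1.0726]
First solve x = (I − A)⁻¹ d = adj(I−A)·d / det(I−A); in particular x_1 = (0.8525·660 + 0.0025·220 + 0.0450·160) / 0.587375 = 570.40 / 0.587375 ≈ 971.100.
Intermediate flow from 1 to 1: z_11 = a_11 · x_1 = 0.30 × 570.40 / 0.587375 = 171.12 / 0.587375 ≈ 291.3.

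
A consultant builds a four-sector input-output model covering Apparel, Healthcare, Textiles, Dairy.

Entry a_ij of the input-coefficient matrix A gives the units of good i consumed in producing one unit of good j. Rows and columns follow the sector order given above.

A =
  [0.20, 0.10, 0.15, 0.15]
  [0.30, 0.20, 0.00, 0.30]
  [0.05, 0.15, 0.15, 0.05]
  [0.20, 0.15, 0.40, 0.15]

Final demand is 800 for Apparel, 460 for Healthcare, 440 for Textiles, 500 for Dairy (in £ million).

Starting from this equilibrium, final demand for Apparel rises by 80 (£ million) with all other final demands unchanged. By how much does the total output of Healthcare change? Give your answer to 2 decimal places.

Δx_H = 64.29

I − A =
  [   0.80    -0.10    -0.15    -0.15]
  [  -0.30     0.80     0.00    -0.30]
  [  -0.05    -0.15     0.85    -0.05]
  [  -0.20    -0.15    -0.40     0.85]
Compute the cofactors C_ij = (−1)^(i+j)·(3×3 minor ij) of I−A; the adjugate is their transpose:
adj(I−A) = Cᵀ =
  [ 0.505750   0.118625   0.155250   0.140250]
  [ 0.267750   0.525625   0.161250   0.242250]
  [ 0.089250   0.109875   0.445750   0.080750]
  [ 0.208250   0.172375   0.274750   0.505750]
det(I−A) = Σ_j (I−A)_1j·C_1j = (0.80)(0.505750) + (-0.10)(0.267750) + (-0.15)(0.089250) + (-0.15)(0.208250) = 0.3332
(I − A)⁻¹ = adj(I−A) / det(I−A) ≈
  [   1.5179     0.3560     0.4659     0.4209]
  [   0.8036     1.5775     0.4839     0.7270]
  [   0.2679     0.3298     1.3378     0.2423]
  [   0.6250     0.5173     0.8246     1.5179]
Δx = (I − A)⁻¹ Δd with Δd having +80 in the Apparel component and 0 elsewhere.
So Δx_H = L_HA · (+80), where L_HA = adj(I−A)_HA / det(I−A) = 0.267750 / 0.3332.
Δx_H = 0.267750 × (+80) / 0.3332 = 21.42 / 0.3332 ≈ 64.29.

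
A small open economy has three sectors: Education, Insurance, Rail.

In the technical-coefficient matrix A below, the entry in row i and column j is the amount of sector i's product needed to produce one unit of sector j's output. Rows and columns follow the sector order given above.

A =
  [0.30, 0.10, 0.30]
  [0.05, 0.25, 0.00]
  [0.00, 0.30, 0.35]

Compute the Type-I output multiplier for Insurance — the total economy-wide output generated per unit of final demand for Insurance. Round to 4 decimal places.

m_2 = 2.4588

I − A =
  [   0.70    -0.10    -0.30]
  [  -0.05     0.75     0.00]
  [   0.00    -0.30     0.65]
Cofactors of I−A, C_ij = (−1)^(i+j)·(minor ij) (rows/columns in the sector order above):
  C_11 = (0.75)(0.65) − (0.00)(-0.30) = 0.4875
  C_12 = −[(-0.05)(0.65) − (0.00)(0.00)] = 0.0325
  C_13 = (-0.05)(-0.30) − (0.75)(0.00) = 0.0150
  C_21 = −[(-0.10)(0.65) − (-0.30)(-0.30)] = 0.1550
  C_22 = (0.70)(0.65) − (-0.30)(0.00) = 0.4550
  C_23 = −[(0.70)(-0.30) − (-0.10)(0.00)] = 0.2100
  C_31 = (-0.10)(0.00) − (-0.30)(0.75) = 0.2250
  C_32 = −[(0.70)(0.00) − (-0.30)(-0.05)] = 0.0150
  C_33 = (0.70)(0.75) − (-0.10)(-0.05) = 0.5200
det(I−A) = Σ_j (I−A)_1j·C_1j = (0.70)(0.4875) + (-0.10)(0.0325) + (-0.30)(0.0150) = 0.3335
adj(I−A) = Cᵀ =
  [ 0.4875   0.1550   0.2250]
  [ 0.0325   0.4550   0.0150]
  [ 0.0150   0.2100   0.5200]
(I − A)⁻¹ = adj(I−A) / det(I−A) ≈
  [   1.46177     0.46477     0.67466]
  [   0.09745     1.36432     0.04498]
  [   0.04498     0.62969     1.55922]
The output multiplier for sector j is the column-j sum of the Leontief inverse (I − A)⁻¹ = adj(I−A) / det(I−A).
Column 2 of adj(I−A): (0.1550, 0.4550, 0.2100); det(I−A) = 0.3335.
m_2 = (0.1550 + 0.4550 + 0.2100) / 0.3335 = 0.82 / 0.3335 ≈ 2.4588.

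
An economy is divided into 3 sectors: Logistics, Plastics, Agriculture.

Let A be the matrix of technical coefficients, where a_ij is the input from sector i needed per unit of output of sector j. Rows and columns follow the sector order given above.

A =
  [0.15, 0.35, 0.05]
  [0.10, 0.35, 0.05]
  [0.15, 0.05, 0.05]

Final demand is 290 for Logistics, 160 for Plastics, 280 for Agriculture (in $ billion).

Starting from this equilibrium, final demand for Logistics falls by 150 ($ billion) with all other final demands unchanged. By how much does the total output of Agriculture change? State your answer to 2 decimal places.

I − A =
  [   0.85    -0.35    -0.05]
  [  -0.10     0.65    -0.05]
  [  -0.15    -0.05     0.95]
Cofactors of I−A, C_ij = (−1)^(i+j)·(minor ij) (rows/columns in the sector order above):
  C_11 = (0.65)(0.95) − (-0.05)(-0.05) = 0.6150
  C_12 = −[(-0.10)(0.95) − (-0.05)(-0.15)] = 0.1025
  C_13 = (-0.10)(-0.05) − (0.65)(-0.15) = 0.1025
  C_21 = −[(-0.35)(0.95) − (-0.05)(-0.05)] = 0.3350
  C_22 = (0.85)(0.95) − (-0.05)(-0.15) = 0.8000
  C_23 = −[(0.85)(-0.05) − (-0.35)(-0.15)] = 0.0950
  C_31 = (-0.35)(-0.05) − (-0.05)(0.65) = 0.0500
  C_32 = −[(0.85)(-0.05) − (-0.05)(-0.10)] = 0.0475
  C_33 = (0.85)(0.65) − (-0.35)(-0.10) = 0.5175
det(I−A) = Σ_j (I−A)_1j·C_1j = (0.85)(0.6150) + (-0.35)(0.1025) + (-0.05)(0.1025) = 0.48175
adj(I−A) = Cᵀ =
  [ 0.6150   0.3350   0.0500]
  [ 0.1025   0.8000   0.0475]
  [ 0.1025   0.0950   0.5175]
(I − A)⁻¹ = adj(I−A) / det(I−A) ≈
  [   1.2766     0.6954     0.1038]
  [   0.2128     1.6606     0.0986]
  [   0.2128     0.1972     1.0742]
Δx = (I − A)⁻¹ Δd with Δd having -150 in the Logistics component and 0 elsewhere.
So Δx_A = L_AL · (-150), where L_AL = adj(I−A)_AL / det(I−A) = 0.1025 / 0.48175.
Δx_A = 0.1025 × (-150) / 0.48175 = -15.375 / 0.48175 ≈ -31.91.

Δx_A = -31.91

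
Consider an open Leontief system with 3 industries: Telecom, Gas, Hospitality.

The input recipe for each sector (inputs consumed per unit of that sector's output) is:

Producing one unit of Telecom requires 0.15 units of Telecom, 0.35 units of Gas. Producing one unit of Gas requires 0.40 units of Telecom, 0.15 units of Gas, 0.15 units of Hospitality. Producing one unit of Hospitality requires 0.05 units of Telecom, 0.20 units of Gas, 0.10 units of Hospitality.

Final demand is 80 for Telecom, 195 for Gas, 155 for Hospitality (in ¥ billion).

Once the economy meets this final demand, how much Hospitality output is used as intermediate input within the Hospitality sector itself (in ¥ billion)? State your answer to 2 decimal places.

I − A =
  [   0.85    -0.40    -0.05]
  [  -0.35     0.85    -0.20]
  [   0.00    -0.15     0.90]
Cofactors of I−A, C_ij = (−1)^(i+j)·(minor ij) (rows/columns in the sector order above):
  C_11 = (0.85)(0.90) − (-0.20)(-0.15) = 0.7350
  C_12 = −[(-0.35)(0.90) − (-0.20)(0.00)] = 0.3150
  C_13 = (-0.35)(-0.15) − (0.85)(0.00) = 0.0525
  C_21 = −[(-0.40)(0.90) − (-0.05)(-0.15)] = 0.3675
  C_22 = (0.85)(0.90) − (-0.05)(0.00) = 0.7650
  C_23 = −[(0.85)(-0.15) − (-0.40)(0.00)] = 0.1275
  C_31 = (-0.40)(-0.20) − (-0.05)(0.85) = 0.1225
  C_32 = −[(0.85)(-0.20) − (-0.05)(-0.35)] = 0.1875
  C_33 = (0.85)(0.85) − (-0.40)(-0.35) = 0.5825
det(I−A) = Σ_j (I−A)_1j·C_1j = (0.85)(0.7350) + (-0.40)(0.3150) + (-0.05)(0.0525) = 0.496125
adj(I−A) = Cᵀ =
  [ 0.7350   0.3675   0.1225]
  [ 0.3150   0.7650   0.1875]
  [ 0.0525   0.1275   0.5825]
(I − A)⁻¹ = adj(I−A) / det(I−A) ≈
  [   1.4815     0.7407     0.2469]
  [   0.6349     1.5420     0.3779]
  [   0.1058     0.2570     1.1741]
First solve x = (I − A)⁻¹ d = adj(I−A)·d / det(I−A); in particular x_3 = (0.0525·80 + 0.1275·195 + 0.5825·155) / 0.496125 = 119.35 / 0.496125 ≈ 240.5644.
Intermediate flow from 3 to 3: z_33 = a_33 · x_3 = 0.10 × 119.35 / 0.496125 = 11.935 / 0.496125 ≈ 24.06.

z_33 = 24.06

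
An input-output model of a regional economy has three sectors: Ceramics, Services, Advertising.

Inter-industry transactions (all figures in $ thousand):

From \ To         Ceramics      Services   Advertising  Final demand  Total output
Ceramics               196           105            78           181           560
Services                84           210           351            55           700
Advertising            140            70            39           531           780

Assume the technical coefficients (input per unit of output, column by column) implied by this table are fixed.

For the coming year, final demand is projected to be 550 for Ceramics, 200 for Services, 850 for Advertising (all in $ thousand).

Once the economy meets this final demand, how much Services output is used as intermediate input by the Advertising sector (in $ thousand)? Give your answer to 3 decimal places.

Technical coefficients a_ij = z_ij / X_j:
  a_CC = 196/560 = 0.35, a_SC = 84/560 = 0.15, a_AC = 140/560 = 0.25
  a_CS = 105/700 = 0.15, a_SS = 210/700 = 0.30, a_AS = 70/700 = 0.10
  a_CA = 78/780 = 0.10, a_SA = 351/780 = 0.45, a_AA = 39/780 = 0.05
I − A =
  [   0.65    -0.15    -0.10]
  [  -0.15     0.70    -0.45]
  [  -0.25    -0.10     0.95]
Cofactors of I−A, C_ij = (−1)^(i+j)·(minor ij) (rows/columns in the sector order above):
  C_11 = (0.70)(0.95) − (-0.45)(-0.10) = 0.6200
  C_12 = −[(-0.15)(0.95) − (-0.45)(-0.25)] = 0.2550
  C_13 = (-0.15)(-0.10) − (0.70)(-0.25) = 0.1900
  C_21 = −[(-0.15)(0.95) − (-0.10)(-0.10)] = 0.1525
  C_22 = (0.65)(0.95) − (-0.10)(-0.25) = 0.5925
  C_23 = −[(0.65)(-0.10) − (-0.15)(-0.25)] = 0.1025
  C_31 = (-0.15)(-0.45) − (-0.10)(0.70) = 0.1375
  C_32 = −[(0.65)(-0.45) − (-0.10)(-0.15)] = 0.3075
  C_33 = (0.65)(0.70) − (-0.15)(-0.15) = 0.4325
det(I−A) = Σ_j (I−A)_1j·C_1j = (0.65)(0.6200) + (-0.15)(0.2550) + (-0.10)(0.1900) = 0.34575
adj(I−A) = Cᵀ =
  [ 0.6200   0.1525   0.1375]
  [ 0.2550   0.5925   0.3075]
  [ 0.1900   0.1025   0.4325]
(I − A)⁻¹ = adj(I−A) / det(I−A) ≈
  [   1.7932     0.4411     0.3977]
  [   0.7375     1.7137     0.8894]
  [   0.5495     0.2965     1.2509]
First solve x = (I − A)⁻¹ d = adj(I−A)·d / det(I−A); in particular x_A = (0.1900·550 + 0.1025·200 + 0.4325·850) / 0.34575 = 492.625 / 0.34575 ≈ 1424.80116.
Intermediate flow from S to A: z_SA = a_SA · x_A = 0.45 × 492.625 / 0.34575 = 221.68125 / 0.34575 ≈ 641.161.

z_SA = 641.161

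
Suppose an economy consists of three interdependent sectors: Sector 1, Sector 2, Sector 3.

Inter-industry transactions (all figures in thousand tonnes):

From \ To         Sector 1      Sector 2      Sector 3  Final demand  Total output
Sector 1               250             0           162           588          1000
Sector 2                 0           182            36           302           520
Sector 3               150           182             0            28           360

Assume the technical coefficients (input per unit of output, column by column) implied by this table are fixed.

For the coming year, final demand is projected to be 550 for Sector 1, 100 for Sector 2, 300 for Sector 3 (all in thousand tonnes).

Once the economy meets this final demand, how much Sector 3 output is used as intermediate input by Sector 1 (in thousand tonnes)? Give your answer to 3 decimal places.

z_31 = 158.760

Technical coefficients a_ij = z_ij / X_j:
  a_11 = 250/1000 = 0.25, a_21 = 0/1000 = 0.00, a_31 = 150/1000 = 0.15
  a_12 = 0/520 = 0.00, a_22 = 182/520 = 0.35, a_32 = 182/520 = 0.35
  a_13 = 162/360 = 0.45, a_23 = 36/360 = 0.10, a_33 = 0/360 = 0.00
I − A =
  [   0.75     0.00    -0.45]
  [   0.00     0.65    -0.10]
  [  -0.15    -0.35     1.00]
Cofactors of I−A, C_ij = (−1)^(i+j)·(minor ij) (rows/columns in the sector order above):
  C_11 = (0.65)(1.00) − (-0.10)(-0.35) = 0.6150
  C_12 = −[(0.00)(1.00) − (-0.10)(-0.15)] = 0.0150
  C_13 = (0.00)(-0.35) − (0.65)(-0.15) = 0.0975
  C_21 = −[(0.00)(1.00) − (-0.45)(-0.35)] = 0.1575
  C_22 = (0.75)(1.00) − (-0.45)(-0.15) = 0.6825
  C_23 = −[(0.75)(-0.35) − (0.00)(-0.15)] = 0.2625
  C_31 = (0.00)(-0.10) − (-0.45)(0.65) = 0.2925
  C_32 = −[(0.75)(-0.10) − (-0.45)(0.00)] = 0.0750
  C_33 = (0.75)(0.65) − (0.00)(0.00) = 0.4875
det(I−A) = Σ_j (I−A)_1j·C_1j = (0.75)(0.6150) + (0.00)(0.0150) + (-0.45)(0.0975) = 0.417375
adj(I−A) = Cᵀ =
  [ 0.6150   0.1575   0.2925]
  [ 0.0150   0.6825   0.0750]
  [ 0.0975   0.2625   0.4875]
(I − A)⁻¹ = adj(I−A) / det(I−A) ≈
  [   1.4735     0.3774     0.7008]
  [   0.0359     1.6352     0.1797]
  [   0.2336     0.6289     1.1680]
First solve x = (I − A)⁻¹ d = adj(I−A)·d / det(I−A); in particular x_1 = (0.6150·550 + 0.1575·100 + 0.2925·300) / 0.417375 = 441.75 / 0.417375 ≈ 1058.40072.
Intermediate flow from 3 to 1: z_31 = a_31 · x_1 = 0.15 × 441.75 / 0.417375 = 66.2625 / 0.417375 ≈ 158.760.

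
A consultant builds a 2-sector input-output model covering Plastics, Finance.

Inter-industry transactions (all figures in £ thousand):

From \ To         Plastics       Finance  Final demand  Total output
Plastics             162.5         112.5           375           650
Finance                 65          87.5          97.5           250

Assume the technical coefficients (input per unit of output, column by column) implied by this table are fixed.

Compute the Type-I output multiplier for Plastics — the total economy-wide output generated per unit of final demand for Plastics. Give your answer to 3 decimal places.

Technical coefficients a_ij = z_ij / X_j:
  a_PP = 162.5/650 = 0.25, a_FP = 65/650 = 0.10
  a_PF = 112.5/250 = 0.45, a_FF = 87.5/250 = 0.35
I − A =
  [   0.75    -0.45]
  [  -0.10     0.65]
det(I−A) = (0.75)(0.65) − (-0.45)(-0.10) = 0.4425
adj(I−A) = [[0.65, 0.45], [0.10, 0.75]]
(I − A)⁻¹ = adj(I−A) / det(I−A) ≈
  [   1.4689     1.0169]
  [   0.2260     1.6949]
The output multiplier for sector j is the column-j sum of the Leontief inverse (I − A)⁻¹ = adj(I−A) / det(I−A).
Column P of adj(I−A): (0.65, 0.10); det(I−A) = 0.4425.
m_P = (0.65 + 0.10) / 0.4425 = 0.75 / 0.4425 ≈ 1.695.

m_P = 1.695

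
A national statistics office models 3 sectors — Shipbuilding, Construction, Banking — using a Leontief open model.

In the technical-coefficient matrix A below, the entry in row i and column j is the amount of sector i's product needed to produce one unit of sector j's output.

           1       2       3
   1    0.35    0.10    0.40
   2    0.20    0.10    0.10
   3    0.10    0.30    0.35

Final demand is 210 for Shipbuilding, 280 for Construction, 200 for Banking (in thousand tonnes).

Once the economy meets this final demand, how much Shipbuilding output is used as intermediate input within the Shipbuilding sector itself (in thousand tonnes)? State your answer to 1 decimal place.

z_11 = 295.8

I − A =
  [   0.65    -0.10    -0.40]
  [  -0.20     0.90    -0.10]
  [  -0.10    -0.30     0.65]
Cofactors of I−A, C_ij = (−1)^(i+j)·(minor ij) (rows/columns in the sector order above):
  C_11 = (0.90)(0.65) − (-0.10)(-0.30) = 0.5550
  C_12 = −[(-0.20)(0.65) − (-0.10)(-0.10)] = 0.1400
  C_13 = (-0.20)(-0.30) − (0.90)(-0.10) = 0.1500
  C_21 = −[(-0.10)(0.65) − (-0.40)(-0.30)] = 0.1850
  C_22 = (0.65)(0.65) − (-0.40)(-0.10) = 0.3825
  C_23 = −[(0.65)(-0.30) − (-0.10)(-0.10)] = 0.2050
  C_31 = (-0.10)(-0.10) − (-0.40)(0.90) = 0.3700
  C_32 = −[(0.65)(-0.10) − (-0.40)(-0.20)] = 0.1450
  C_33 = (0.65)(0.90) − (-0.10)(-0.20) = 0.5650
det(I−A) = Σ_j (I−A)_1j·C_1j = (0.65)(0.5550) + (-0.10)(0.1400) + (-0.40)(0.1500) = 0.28675
adj(I−A) = Cᵀ =
  [ 0.5550   0.1850   0.3700]
  [ 0.1400   0.3825   0.1450]
  [ 0.1500   0.2050   0.5650]
(I − A)⁻¹ = adj(I−A) / det(I−A) ≈
  [   1.9355     0.6452     1.2903]
  [   0.4882     1.3339     0.5057]
  [   0.5231     0.7149     1.9704]
First solve x = (I − A)⁻¹ d = adj(I−A)·d / det(I−A); in particular x_1 = (0.5550·210 + 0.1850·280 + 0.3700·200) / 0.28675 = 242.35 / 0.28675 ≈ 845.161.
Intermediate flow from 1 to 1: z_11 = a_11 · x_1 = 0.35 × 242.35 / 0.28675 = 84.8225 / 0.28675 ≈ 295.8.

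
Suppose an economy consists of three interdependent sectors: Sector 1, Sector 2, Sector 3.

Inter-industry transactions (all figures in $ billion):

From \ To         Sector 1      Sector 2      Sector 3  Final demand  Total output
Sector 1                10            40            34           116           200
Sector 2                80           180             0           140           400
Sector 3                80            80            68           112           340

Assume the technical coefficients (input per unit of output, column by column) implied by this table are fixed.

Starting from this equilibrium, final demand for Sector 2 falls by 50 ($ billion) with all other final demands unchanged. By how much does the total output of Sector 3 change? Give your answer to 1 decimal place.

Technical coefficients a_ij = z_ij / X_j:
  a_11 = 10/200 = 0.05, a_21 = 80/200 = 0.40, a_31 = 80/200 = 0.40
  a_12 = 40/400 = 0.10, a_22 = 180/400 = 0.45, a_32 = 80/400 = 0.20
  a_13 = 34/340 = 0.10, a_23 = 0/340 = 0.00, a_33 = 68/340 = 0.20
I − A =
  [   0.95    -0.10    -0.10]
  [  -0.40     0.55     0.00]
  [  -0.40    -0.20     0.80]
Cofactors of I−A, C_ij = (−1)^(i+j)·(minor ij) (rows/columns in the sector order above):
  C_11 = (0.55)(0.80) − (0.00)(-0.20) = 0.4400
  C_12 = −[(-0.40)(0.80) − (0.00)(-0.40)] = 0.3200
  C_13 = (-0.40)(-0.20) − (0.55)(-0.40) = 0.3000
  C_21 = −[(-0.10)(0.80) − (-0.10)(-0.20)] = 0.1000
  C_22 = (0.95)(0.80) − (-0.10)(-0.40) = 0.7200
  C_23 = −[(0.95)(-0.20) − (-0.10)(-0.40)] = 0.2300
  C_31 = (-0.10)(0.00) − (-0.10)(0.55) = 0.0550
  C_32 = −[(0.95)(0.00) − (-0.10)(-0.40)] = 0.0400
  C_33 = (0.95)(0.55) − (-0.10)(-0.40) = 0.4825
det(I−A) = Σ_j (I−A)_1j·C_1j = (0.95)(0.4400) + (-0.10)(0.3200) + (-0.10)(0.3000) = 0.3560
adj(I−A) = Cᵀ =
  [ 0.4400   0.1000   0.0550]
  [ 0.3200   0.7200   0.0400]
  [ 0.3000   0.2300   0.4825]
(I − A)⁻¹ = adj(I−A) / det(I−A) ≈
  [   1.2360     0.2809     0.1545]
  [   0.8989     2.0225     0.1124]
  [   0.8427     0.6461     1.3553]
Δx = (I − A)⁻¹ Δd with Δd having -50 in the Sector 2 component and 0 elsewhere.
So Δx_3 = L_32 · (-50), where L_32 = adj(I−A)_32 / det(I−A) = 0.2300 / 0.3560.
Δx_3 = 0.2300 × (-50) / 0.3560 = -11.50 / 0.3560 ≈ -32.3.

Δx_3 = -32.3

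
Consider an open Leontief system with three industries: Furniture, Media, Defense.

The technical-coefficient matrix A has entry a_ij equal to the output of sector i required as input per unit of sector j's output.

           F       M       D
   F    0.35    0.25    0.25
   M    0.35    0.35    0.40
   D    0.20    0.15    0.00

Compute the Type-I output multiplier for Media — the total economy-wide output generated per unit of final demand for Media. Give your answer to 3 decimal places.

I − A =
  [   0.65    -0.25    -0.25]
  [  -0.35     0.65    -0.40]
  [  -0.20    -0.15     1.00]
Cofactors of I−A, C_ij = (−1)^(i+j)·(minor ij) (rows/columns in the sector order above):
  C_11 = (0.65)(1.00) − (-0.40)(-0.15) = 0.5900
  C_12 = −[(-0.35)(1.00) − (-0.40)(-0.20)] = 0.4300
  C_13 = (-0.35)(-0.15) − (0.65)(-0.20) = 0.1825
  C_21 = −[(-0.25)(1.00) − (-0.25)(-0.15)] = 0.2875
  C_22 = (0.65)(1.00) − (-0.25)(-0.20) = 0.6000
  C_23 = −[(0.65)(-0.15) − (-0.25)(-0.20)] = 0.1475
  C_31 = (-0.25)(-0.40) − (-0.25)(0.65) = 0.2625
  C_32 = −[(0.65)(-0.40) − (-0.25)(-0.35)] = 0.3475
  C_33 = (0.65)(0.65) − (-0.25)(-0.35) = 0.3350
det(I−A) = Σ_j (I−A)_1j·C_1j = (0.65)(0.5900) + (-0.25)(0.4300) + (-0.25)(0.1825) = 0.230375
adj(I−A) = Cᵀ =
  [ 0.5900   0.2875   0.2625]
  [ 0.4300   0.6000   0.3475]
  [ 0.1825   0.1475   0.3350]
(I − A)⁻¹ = adj(I−A) / det(I−A) ≈
  [   2.5610     1.2480     1.1394]
  [   1.8665     2.6044     1.5084]
  [   0.7922     0.6403     1.4542]
The output multiplier for sector j is the column-j sum of the Leontief inverse (I − A)⁻¹ = adj(I−A) / det(I−A).
Column M of adj(I−A): (0.2875, 0.6000, 0.1475); det(I−A) = 0.230375.
m_M = (0.2875 + 0.6000 + 0.1475) / 0.230375 = 1.035 / 0.230375 ≈ 4.493.

m_M = 4.493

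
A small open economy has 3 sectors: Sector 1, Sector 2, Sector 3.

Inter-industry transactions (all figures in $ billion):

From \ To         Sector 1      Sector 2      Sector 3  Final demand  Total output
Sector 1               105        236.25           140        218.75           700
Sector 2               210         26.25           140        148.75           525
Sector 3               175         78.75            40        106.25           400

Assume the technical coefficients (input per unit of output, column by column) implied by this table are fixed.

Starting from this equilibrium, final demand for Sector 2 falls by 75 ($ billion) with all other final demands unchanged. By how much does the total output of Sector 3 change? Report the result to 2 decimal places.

Δx_3 = -42.62

Technical coefficients a_ij = z_ij / X_j:
  a_11 = 105/700 = 0.15, a_21 = 210/700 = 0.30, a_31 = 175/700 = 0.25
  a_12 = 236.25/525 = 0.45, a_22 = 26.25/525 = 0.05, a_32 = 78.75/525 = 0.15
  a_13 = 140/400 = 0.35, a_23 = 140/400 = 0.35, a_33 = 40/400 = 0.10
I − A =
  [   0.85    -0.45    -0.35]
  [  -0.30     0.95    -0.35]
  [  -0.25    -0.15     0.90]
Cofactors of I−A, C_ij = (−1)^(i+j)·(minor ij) (rows/columns in the sector order above):
  C_11 = (0.95)(0.90) − (-0.35)(-0.15) = 0.8025
  C_12 = −[(-0.30)(0.90) − (-0.35)(-0.25)] = 0.3575
  C_13 = (-0.30)(-0.15) − (0.95)(-0.25) = 0.2825
  C_21 = −[(-0.45)(0.90) − (-0.35)(-0.15)] = 0.4575
  C_22 = (0.85)(0.90) − (-0.35)(-0.25) = 0.6775
  C_23 = −[(0.85)(-0.15) − (-0.45)(-0.25)] = 0.2400
  C_31 = (-0.45)(-0.35) − (-0.35)(0.95) = 0.4900
  C_32 = −[(0.85)(-0.35) − (-0.35)(-0.30)] = 0.4025
  C_33 = (0.85)(0.95) − (-0.45)(-0.30) = 0.6725
det(I−A) = Σ_j (I−A)_1j·C_1j = (0.85)(0.8025) + (-0.45)(0.3575) + (-0.35)(0.2825) = 0.422375
adj(I−A) = Cᵀ =
  [ 0.8025   0.4575   0.4900]
  [ 0.3575   0.6775   0.4025]
  [ 0.2825   0.2400   0.6725]
(I − A)⁻¹ = adj(I−A) / det(I−A) ≈
  [   1.9000     1.0832     1.1601]
  [   0.8464     1.6040     0.9529]
  [   0.6688     0.5682     1.5922]
Δx = (I − A)⁻¹ Δd with Δd having -75 in the Sector 2 component and 0 elsewhere.
So Δx_3 = L_32 · (-75), where L_32 = adj(I−A)_32 / det(I−A) = 0.2400 / 0.422375.
Δx_3 = 0.2400 × (-75) / 0.422375 = -18.00 / 0.422375 ≈ -42.62.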